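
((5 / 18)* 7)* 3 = 35 / 6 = 5.83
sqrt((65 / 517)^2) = 65 / 517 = 0.13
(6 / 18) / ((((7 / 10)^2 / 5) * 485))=100 / 14259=0.01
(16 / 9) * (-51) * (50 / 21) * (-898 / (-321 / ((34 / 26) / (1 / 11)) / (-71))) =162149345600 / 262899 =616774.30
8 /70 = 4 /35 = 0.11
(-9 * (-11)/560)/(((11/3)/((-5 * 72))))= -243/14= -17.36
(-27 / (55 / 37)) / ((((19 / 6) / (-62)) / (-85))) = -6317676 / 209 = -30228.11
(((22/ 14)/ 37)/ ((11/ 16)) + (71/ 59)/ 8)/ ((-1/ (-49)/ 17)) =176.76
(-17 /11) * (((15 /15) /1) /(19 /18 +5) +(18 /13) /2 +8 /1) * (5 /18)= -96985 /25506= -3.80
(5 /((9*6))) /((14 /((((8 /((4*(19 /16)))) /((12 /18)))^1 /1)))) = 20 /1197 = 0.02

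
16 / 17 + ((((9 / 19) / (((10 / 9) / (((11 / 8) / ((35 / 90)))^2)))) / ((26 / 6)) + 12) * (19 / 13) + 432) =10187235451 / 22524320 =452.28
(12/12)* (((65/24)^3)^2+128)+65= 112301764993/191102976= 587.65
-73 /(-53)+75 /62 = 8501 /3286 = 2.59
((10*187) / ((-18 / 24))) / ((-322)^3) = 935 / 12519843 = 0.00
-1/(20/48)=-12/5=-2.40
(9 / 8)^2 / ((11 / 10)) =405 / 352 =1.15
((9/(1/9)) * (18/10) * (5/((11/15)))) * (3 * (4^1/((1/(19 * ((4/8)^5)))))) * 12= 1869885/22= 84994.77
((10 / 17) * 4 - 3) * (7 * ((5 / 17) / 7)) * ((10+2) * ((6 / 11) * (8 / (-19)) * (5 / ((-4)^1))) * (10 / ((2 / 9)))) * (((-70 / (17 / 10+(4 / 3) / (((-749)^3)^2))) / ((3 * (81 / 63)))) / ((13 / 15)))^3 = 485648690525819361955979141344896709129299233087590438986750000000000 / 8807745303637495210463443648087593718900062959745220348766032117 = 55138.82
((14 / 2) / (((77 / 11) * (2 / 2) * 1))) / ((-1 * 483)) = -1 / 483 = -0.00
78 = 78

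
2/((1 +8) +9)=1/9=0.11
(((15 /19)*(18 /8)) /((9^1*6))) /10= 1 /304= 0.00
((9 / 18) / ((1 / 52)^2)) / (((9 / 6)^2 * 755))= 5408 / 6795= 0.80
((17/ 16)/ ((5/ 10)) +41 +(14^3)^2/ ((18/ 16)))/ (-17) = -481893409/ 1224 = -393703.77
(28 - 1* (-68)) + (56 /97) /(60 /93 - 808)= 58264750 /606929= 96.00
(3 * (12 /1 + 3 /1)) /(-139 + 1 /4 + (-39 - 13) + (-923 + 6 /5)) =-300 /7417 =-0.04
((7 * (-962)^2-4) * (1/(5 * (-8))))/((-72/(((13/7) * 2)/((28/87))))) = 101760217/3920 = 25959.24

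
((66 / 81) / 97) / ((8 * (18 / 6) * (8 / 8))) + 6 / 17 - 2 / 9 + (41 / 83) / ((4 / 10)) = 60575531 / 44344908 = 1.37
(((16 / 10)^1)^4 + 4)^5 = 12485422259490046976 / 95367431640625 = 130919.14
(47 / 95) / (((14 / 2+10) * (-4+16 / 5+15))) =47 / 22933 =0.00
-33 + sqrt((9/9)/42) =-33 + sqrt(42)/42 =-32.85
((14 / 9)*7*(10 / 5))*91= 17836 / 9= 1981.78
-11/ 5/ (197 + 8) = -11/ 1025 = -0.01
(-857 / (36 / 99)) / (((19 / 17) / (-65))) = 10416835 / 76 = 137063.62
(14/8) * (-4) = -7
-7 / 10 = -0.70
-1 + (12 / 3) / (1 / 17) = 67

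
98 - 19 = 79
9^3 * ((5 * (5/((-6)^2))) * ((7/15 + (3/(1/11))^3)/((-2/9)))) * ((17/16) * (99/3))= -183716372565/64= -2870568321.33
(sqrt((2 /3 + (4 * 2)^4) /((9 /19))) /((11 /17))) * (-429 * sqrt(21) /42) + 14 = -6713.36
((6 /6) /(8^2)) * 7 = 7 /64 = 0.11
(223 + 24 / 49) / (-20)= -10951 / 980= -11.17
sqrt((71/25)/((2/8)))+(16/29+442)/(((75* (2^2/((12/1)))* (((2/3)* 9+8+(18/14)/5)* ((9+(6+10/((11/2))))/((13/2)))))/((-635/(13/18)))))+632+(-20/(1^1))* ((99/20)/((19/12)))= 2* sqrt(71)/5+7505470394/50865565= 150.93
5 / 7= 0.71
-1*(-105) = 105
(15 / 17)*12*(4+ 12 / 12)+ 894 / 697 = 37794 / 697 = 54.22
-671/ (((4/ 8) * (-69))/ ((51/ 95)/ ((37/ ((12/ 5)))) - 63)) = -495024882/ 404225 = -1224.63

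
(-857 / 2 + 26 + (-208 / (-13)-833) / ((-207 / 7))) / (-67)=155197 / 27738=5.60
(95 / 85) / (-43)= -19 / 731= -0.03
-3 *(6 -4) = -6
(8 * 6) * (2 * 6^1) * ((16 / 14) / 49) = 4608 / 343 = 13.43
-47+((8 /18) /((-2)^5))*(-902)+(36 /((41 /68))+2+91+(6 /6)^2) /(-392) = -630382 /18081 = -34.86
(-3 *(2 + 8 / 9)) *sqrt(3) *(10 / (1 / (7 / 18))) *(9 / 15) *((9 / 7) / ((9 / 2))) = -52 *sqrt(3) / 9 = -10.01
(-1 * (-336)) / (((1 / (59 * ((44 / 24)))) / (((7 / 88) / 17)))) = 2891 / 17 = 170.06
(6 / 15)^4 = 16 / 625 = 0.03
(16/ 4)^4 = 256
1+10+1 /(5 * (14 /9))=779 /70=11.13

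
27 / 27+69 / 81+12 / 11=874 / 297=2.94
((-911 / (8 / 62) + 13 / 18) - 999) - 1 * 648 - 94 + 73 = -314191 / 36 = -8727.53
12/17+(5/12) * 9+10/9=5.57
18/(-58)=-0.31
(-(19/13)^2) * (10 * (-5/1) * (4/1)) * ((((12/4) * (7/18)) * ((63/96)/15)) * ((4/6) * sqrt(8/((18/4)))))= 88445/4563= 19.38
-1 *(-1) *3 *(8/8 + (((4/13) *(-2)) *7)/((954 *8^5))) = 50798585/16932864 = 3.00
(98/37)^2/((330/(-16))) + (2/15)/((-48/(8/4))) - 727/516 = -51127811/29139165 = -1.75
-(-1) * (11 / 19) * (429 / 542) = 4719 / 10298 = 0.46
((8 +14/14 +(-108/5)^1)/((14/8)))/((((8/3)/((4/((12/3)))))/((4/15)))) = -18/25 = -0.72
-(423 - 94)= -329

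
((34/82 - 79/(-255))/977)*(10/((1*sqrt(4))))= 7574/2042907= 0.00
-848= -848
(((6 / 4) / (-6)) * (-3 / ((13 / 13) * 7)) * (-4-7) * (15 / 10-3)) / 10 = 99 / 560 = 0.18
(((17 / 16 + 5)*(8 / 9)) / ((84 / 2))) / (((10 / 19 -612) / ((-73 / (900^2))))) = 134539 / 7114398480000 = 0.00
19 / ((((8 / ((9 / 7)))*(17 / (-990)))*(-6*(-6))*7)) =-9405 / 13328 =-0.71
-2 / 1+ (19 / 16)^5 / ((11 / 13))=9120615 / 11534336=0.79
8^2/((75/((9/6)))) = 32/25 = 1.28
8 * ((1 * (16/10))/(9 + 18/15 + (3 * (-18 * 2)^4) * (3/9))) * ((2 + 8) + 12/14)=4864/58786917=0.00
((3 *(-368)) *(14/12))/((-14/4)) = 368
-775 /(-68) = 775 /68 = 11.40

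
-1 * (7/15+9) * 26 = -3692/15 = -246.13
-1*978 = -978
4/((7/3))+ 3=33/7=4.71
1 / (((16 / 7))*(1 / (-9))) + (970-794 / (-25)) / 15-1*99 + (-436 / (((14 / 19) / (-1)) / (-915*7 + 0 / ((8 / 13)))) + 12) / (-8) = 947407193 / 2000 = 473703.60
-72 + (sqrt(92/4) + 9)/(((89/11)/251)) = 2761 * sqrt(23)/89 + 18441/89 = 355.98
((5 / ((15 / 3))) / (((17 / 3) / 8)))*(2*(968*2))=92928 / 17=5466.35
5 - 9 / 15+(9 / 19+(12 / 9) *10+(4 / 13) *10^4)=11467457 / 3705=3095.13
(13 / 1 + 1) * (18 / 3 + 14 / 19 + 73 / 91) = 26070 / 247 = 105.55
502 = 502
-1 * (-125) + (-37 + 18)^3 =-6734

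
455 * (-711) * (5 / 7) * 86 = -19872450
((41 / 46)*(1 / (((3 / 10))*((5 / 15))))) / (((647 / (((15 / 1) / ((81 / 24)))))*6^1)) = 4100 / 401787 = 0.01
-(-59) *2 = 118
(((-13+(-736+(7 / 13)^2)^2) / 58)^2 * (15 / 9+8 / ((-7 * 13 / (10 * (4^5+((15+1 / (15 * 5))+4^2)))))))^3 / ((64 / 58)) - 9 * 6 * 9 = -498125425640862375007888698000879038288084514889965324017490163298302285024 / 1048732277651652210342993479139948847064875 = -474978634925090131171061500000000.00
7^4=2401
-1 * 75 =-75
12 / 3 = 4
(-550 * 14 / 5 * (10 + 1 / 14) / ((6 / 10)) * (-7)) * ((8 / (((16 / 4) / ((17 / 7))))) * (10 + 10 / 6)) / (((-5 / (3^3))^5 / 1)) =-1177050407148 / 25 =-47082016285.92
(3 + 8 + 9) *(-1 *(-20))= 400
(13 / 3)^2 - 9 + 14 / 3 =130 / 9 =14.44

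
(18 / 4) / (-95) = -9 / 190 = -0.05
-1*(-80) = 80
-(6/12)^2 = -0.25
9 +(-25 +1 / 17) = -271 / 17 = -15.94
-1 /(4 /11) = -11 /4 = -2.75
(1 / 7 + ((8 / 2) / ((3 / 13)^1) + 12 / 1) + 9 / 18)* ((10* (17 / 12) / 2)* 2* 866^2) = 20064135335 / 63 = 318478338.65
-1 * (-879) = 879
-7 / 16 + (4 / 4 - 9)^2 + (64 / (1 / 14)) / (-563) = 558235 / 9008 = 61.97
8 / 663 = 0.01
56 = 56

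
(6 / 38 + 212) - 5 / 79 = 318354 / 1501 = 212.09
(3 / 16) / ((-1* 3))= -1 / 16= -0.06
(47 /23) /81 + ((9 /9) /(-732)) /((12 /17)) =42353 /1818288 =0.02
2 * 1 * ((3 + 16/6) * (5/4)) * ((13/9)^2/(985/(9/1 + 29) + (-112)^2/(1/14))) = 272935/1621877499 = 0.00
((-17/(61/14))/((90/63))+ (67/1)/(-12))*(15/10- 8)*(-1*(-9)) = 1186809/2440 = 486.40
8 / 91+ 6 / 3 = 190 / 91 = 2.09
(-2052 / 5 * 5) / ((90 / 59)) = -6726 / 5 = -1345.20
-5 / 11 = -0.45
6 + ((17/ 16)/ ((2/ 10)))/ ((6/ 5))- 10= 41/ 96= 0.43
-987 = -987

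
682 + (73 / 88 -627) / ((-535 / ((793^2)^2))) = 21790540055838063 / 47080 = 462840697872.52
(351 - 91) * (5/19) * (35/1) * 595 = 1424868.42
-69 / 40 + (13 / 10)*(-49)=-2617 / 40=-65.42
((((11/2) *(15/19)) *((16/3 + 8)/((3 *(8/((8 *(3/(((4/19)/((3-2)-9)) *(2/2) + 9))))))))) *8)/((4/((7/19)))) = 4.75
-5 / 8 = -0.62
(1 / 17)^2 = 1 / 289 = 0.00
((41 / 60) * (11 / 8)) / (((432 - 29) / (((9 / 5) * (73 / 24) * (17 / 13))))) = 559691 / 33529600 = 0.02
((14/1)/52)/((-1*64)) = -7/1664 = -0.00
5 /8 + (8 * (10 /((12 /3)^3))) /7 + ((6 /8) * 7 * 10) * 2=5925 /56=105.80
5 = 5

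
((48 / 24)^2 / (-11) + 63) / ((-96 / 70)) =-24115 / 528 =-45.67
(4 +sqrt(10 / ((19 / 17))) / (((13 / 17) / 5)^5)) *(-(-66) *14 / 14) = 264 +292845506250 *sqrt(3230) / 7054567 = 2359489.55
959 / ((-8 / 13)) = -12467 / 8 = -1558.38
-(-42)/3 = 14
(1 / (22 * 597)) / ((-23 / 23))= -1 / 13134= -0.00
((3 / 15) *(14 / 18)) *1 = 7 / 45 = 0.16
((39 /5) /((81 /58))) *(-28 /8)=-2639 /135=-19.55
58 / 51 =1.14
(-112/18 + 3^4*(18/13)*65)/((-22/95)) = -3113815/99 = -31452.68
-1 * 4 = -4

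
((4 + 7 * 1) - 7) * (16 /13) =64 /13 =4.92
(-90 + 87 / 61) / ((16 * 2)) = -5403 / 1952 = -2.77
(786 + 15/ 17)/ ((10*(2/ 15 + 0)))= 40131/ 68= 590.16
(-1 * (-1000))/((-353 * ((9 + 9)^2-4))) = -25/2824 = -0.01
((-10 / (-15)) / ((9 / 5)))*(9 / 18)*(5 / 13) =25 / 351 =0.07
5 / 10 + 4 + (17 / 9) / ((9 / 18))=149 / 18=8.28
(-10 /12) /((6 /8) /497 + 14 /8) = -2485 /5223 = -0.48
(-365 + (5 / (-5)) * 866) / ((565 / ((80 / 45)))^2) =-315136 / 25857225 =-0.01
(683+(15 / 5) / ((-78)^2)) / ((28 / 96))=395750 / 169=2341.72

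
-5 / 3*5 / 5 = -5 / 3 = -1.67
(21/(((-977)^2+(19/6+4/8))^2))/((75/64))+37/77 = 1896294748248541/3946343124571925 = 0.48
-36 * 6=-216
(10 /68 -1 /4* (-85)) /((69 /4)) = 485 /391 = 1.24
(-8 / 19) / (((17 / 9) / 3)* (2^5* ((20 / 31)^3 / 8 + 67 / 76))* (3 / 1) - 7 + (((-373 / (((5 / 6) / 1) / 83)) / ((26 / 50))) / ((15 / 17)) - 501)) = 13942188 / 2696114451557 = 0.00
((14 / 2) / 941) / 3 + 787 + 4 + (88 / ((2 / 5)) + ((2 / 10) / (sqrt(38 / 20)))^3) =2 * sqrt(190) / 9025 + 2854060 / 2823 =1011.01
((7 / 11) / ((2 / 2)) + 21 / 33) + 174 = 1928 / 11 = 175.27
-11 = -11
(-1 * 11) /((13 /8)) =-88 /13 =-6.77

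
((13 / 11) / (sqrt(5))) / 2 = 13 * sqrt(5) / 110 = 0.26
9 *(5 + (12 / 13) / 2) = 639 / 13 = 49.15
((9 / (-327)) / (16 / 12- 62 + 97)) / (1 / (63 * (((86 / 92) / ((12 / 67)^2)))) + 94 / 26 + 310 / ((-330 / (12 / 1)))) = 1738980243 / 17577306325867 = 0.00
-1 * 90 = -90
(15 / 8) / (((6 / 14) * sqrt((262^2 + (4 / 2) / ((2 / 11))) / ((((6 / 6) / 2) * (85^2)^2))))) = 50575 * sqrt(137310) / 219696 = 85.30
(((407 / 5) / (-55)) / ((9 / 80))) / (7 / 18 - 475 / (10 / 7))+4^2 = 239712 / 14945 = 16.04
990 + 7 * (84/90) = 14948/15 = 996.53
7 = 7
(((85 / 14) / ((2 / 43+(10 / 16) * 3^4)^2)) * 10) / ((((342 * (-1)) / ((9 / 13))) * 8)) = -3143300 / 525338946769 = -0.00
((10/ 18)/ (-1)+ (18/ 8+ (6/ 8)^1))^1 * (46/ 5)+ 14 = 1642/ 45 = 36.49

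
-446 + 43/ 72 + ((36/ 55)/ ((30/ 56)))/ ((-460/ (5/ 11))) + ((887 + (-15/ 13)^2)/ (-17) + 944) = 6423745734421/ 14392006200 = 446.34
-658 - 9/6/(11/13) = -659.77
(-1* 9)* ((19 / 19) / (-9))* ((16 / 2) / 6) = 4 / 3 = 1.33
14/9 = 1.56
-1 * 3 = -3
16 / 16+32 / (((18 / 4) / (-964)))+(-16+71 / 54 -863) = -417517 / 54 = -7731.80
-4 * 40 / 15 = -32 / 3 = -10.67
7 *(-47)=-329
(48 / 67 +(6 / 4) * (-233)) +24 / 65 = -3034689 / 8710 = -348.41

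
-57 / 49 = -1.16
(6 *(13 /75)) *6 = 156 /25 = 6.24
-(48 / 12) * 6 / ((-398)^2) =-6 / 39601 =-0.00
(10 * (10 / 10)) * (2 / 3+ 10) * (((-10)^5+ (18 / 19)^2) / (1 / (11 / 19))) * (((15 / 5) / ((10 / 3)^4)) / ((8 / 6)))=-96494433948 / 857375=-112546.36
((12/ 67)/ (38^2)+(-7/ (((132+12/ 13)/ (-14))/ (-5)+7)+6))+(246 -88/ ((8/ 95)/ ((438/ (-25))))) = 9088008275486/ 489665815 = 18559.61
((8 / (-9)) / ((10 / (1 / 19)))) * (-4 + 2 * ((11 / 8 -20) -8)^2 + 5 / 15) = -1429 / 216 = -6.62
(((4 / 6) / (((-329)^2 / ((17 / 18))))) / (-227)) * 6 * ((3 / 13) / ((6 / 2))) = -34 / 2874772719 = -0.00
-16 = -16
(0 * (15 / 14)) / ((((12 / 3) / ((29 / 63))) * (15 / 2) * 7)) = 0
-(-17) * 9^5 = 1003833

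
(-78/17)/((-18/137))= 1781/51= 34.92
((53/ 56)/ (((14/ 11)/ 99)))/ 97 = 57717/ 76048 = 0.76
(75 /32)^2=5625 /1024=5.49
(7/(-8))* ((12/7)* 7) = -21/2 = -10.50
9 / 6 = 3 / 2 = 1.50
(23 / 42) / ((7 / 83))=1909 / 294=6.49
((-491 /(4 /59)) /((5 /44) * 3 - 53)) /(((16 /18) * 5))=2867931 /92680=30.94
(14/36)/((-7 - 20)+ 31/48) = -56/3795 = -0.01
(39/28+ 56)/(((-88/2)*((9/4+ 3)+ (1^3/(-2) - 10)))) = 1607/6468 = 0.25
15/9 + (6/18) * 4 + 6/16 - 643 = -5117/8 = -639.62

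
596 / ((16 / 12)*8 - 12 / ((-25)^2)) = 279375 / 4991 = 55.98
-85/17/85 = -1/17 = -0.06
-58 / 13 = -4.46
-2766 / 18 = -461 / 3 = -153.67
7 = 7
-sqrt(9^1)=-3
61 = 61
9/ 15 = 3/ 5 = 0.60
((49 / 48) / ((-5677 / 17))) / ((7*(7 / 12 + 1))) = -17 / 61636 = -0.00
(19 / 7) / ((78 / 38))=361 / 273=1.32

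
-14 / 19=-0.74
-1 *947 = -947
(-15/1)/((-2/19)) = 142.50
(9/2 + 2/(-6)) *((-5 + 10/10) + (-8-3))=-125/2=-62.50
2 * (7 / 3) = 14 / 3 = 4.67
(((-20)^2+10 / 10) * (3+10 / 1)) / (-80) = -5213 / 80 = -65.16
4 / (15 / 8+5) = 32 / 55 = 0.58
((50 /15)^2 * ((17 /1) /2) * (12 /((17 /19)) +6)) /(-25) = -220 /3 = -73.33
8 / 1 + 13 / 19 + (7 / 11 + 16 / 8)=2366 / 209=11.32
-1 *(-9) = 9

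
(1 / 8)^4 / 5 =1 / 20480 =0.00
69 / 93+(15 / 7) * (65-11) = 116.46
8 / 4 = 2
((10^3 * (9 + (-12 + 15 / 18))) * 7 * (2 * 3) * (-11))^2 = 1002001000000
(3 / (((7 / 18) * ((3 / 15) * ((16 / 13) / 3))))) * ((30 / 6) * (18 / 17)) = 236925 / 476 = 497.74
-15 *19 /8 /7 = -285 /56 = -5.09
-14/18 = -7/9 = -0.78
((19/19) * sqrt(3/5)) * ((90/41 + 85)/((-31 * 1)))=-715 * sqrt(15)/1271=-2.18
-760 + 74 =-686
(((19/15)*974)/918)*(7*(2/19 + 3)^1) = 201131/6885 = 29.21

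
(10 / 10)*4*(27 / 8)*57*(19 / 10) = 1462.05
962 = 962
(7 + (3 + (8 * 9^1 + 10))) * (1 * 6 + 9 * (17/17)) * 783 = 1080540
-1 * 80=-80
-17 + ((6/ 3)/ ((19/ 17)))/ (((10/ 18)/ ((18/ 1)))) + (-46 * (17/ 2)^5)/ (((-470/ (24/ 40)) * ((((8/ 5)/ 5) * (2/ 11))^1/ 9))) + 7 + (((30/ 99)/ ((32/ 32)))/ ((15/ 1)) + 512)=91346241068323/ 226321920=403611.99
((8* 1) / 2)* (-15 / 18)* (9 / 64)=-15 / 32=-0.47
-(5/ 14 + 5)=-75/ 14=-5.36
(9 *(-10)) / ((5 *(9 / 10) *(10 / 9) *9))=-2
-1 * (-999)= 999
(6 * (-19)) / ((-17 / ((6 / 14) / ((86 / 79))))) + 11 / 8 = 164359 / 40936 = 4.02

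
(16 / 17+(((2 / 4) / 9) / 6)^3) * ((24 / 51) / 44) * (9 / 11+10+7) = 987615041 / 5506358616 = 0.18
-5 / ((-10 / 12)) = 6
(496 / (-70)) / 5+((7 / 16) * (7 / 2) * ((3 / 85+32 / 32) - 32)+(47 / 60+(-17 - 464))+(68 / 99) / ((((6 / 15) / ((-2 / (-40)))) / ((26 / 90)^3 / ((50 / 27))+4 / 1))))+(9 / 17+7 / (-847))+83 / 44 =-11509304099267 / 21868481250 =-526.30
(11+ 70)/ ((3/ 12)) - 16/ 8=322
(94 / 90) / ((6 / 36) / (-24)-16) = -752 / 11525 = -0.07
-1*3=-3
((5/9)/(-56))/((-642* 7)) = 5/2264976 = 0.00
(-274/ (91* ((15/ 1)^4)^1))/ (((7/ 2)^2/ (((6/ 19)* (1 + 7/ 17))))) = -17536/ 8101445625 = -0.00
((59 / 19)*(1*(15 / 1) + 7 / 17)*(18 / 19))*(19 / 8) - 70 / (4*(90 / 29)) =1186529 / 11628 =102.04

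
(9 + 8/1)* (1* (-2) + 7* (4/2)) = 204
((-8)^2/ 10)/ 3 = 32/ 15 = 2.13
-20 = -20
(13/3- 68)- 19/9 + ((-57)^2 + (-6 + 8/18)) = 9533/3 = 3177.67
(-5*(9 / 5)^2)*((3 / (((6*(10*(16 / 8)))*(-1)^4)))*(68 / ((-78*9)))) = 51 / 1300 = 0.04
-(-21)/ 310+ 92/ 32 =3649/ 1240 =2.94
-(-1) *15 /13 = 15 /13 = 1.15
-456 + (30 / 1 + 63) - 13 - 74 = -450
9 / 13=0.69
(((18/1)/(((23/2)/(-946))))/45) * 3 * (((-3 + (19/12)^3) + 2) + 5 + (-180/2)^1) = 2915099/360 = 8097.50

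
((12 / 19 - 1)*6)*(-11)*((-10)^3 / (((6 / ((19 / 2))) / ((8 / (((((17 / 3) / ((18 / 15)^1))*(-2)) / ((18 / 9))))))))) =1108800 / 17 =65223.53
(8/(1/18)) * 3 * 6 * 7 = 18144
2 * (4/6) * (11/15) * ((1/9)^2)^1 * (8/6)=0.02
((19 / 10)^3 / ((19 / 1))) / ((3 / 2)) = 361 / 1500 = 0.24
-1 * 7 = -7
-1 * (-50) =50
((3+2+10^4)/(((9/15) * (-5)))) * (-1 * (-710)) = -2367850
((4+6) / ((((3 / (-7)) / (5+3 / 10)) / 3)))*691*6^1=-1538166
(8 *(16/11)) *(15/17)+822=155634/187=832.27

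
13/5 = 2.60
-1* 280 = -280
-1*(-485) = 485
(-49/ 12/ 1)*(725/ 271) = -35525/ 3252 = -10.92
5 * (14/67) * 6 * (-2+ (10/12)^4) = -68845/7236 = -9.51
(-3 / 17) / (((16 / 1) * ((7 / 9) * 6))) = -9 / 3808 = -0.00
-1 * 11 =-11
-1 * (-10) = 10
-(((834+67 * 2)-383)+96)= -681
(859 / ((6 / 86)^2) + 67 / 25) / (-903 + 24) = -200.77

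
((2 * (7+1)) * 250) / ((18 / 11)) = 22000 / 9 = 2444.44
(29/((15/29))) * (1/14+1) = 841/14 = 60.07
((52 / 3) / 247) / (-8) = -1 / 114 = -0.01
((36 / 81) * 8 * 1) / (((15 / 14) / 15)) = 448 / 9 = 49.78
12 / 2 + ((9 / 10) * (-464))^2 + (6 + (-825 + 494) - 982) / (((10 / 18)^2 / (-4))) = 191334.48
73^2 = 5329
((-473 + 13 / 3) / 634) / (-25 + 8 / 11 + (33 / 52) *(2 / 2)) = 402116 / 12858471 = 0.03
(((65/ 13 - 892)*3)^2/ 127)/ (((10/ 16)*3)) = 18882456/ 635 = 29736.15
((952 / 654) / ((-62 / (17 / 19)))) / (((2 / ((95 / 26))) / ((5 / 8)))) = -50575 / 2108496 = -0.02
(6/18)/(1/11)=11/3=3.67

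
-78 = -78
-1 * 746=-746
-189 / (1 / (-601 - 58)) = 124551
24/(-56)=-3/7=-0.43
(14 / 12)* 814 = 2849 / 3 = 949.67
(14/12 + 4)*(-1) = -31/6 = -5.17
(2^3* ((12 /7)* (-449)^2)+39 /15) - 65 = 96766296 /35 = 2764751.31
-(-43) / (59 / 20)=860 / 59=14.58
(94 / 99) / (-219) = -94 / 21681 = -0.00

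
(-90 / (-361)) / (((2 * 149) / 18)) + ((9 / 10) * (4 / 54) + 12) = 9747959 / 806835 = 12.08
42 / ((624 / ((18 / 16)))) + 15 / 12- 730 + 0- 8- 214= -790961 / 832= -950.67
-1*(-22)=22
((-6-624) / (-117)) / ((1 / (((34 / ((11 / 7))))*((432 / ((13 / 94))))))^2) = 6538455238533120 / 265837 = 24595730611.36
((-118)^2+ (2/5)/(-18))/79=626579/3555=176.25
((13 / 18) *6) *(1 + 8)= 39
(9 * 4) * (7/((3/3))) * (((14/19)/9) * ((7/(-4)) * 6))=-4116/19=-216.63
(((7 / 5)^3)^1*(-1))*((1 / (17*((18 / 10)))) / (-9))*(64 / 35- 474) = -809774 / 172125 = -4.70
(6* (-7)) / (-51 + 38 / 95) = 210 / 253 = 0.83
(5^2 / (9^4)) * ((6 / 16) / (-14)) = -25 / 244944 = -0.00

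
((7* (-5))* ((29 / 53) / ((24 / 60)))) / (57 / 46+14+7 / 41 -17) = 4785725 / 158947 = 30.11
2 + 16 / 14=22 / 7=3.14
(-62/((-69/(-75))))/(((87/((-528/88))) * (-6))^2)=-1550/174087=-0.01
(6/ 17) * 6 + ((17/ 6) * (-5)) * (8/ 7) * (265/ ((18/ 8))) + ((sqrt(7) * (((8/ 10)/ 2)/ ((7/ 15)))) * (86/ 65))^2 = -25734771596/ 13574925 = -1895.76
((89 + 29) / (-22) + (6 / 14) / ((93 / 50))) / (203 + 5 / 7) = -0.03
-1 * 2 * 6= -12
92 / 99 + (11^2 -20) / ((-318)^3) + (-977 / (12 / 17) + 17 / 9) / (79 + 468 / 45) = -255299198095 / 17568677016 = -14.53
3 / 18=1 / 6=0.17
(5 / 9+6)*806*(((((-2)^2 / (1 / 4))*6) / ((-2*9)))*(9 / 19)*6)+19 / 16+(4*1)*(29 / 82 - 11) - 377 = -1003468479 / 12464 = -80509.35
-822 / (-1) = 822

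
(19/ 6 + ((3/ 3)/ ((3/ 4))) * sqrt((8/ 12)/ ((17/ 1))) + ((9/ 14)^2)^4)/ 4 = sqrt(102)/ 153 + 14149136195/ 17709468672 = 0.86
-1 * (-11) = 11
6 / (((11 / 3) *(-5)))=-18 / 55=-0.33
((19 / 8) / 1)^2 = 5.64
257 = 257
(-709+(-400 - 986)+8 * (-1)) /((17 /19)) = -39957 /17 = -2350.41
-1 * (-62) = 62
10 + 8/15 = 158/15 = 10.53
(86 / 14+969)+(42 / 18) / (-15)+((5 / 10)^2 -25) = 1197299 / 1260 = 950.24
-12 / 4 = -3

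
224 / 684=56 / 171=0.33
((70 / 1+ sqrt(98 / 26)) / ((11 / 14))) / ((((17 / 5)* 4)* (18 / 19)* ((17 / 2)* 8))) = 4655* sqrt(13) / 5951088+ 23275 / 228888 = 0.10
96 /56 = 12 /7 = 1.71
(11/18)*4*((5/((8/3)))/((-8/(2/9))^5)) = -55/725594112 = -0.00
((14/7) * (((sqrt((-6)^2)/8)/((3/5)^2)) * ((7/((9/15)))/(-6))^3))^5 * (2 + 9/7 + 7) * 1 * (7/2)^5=-3397135491780383288860321044921875/23316389970546096340992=-145697318327.23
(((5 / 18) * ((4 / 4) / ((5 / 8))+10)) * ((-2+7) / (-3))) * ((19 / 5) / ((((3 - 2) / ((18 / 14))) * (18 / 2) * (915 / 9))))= -551 / 19215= -0.03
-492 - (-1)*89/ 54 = -26479/ 54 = -490.35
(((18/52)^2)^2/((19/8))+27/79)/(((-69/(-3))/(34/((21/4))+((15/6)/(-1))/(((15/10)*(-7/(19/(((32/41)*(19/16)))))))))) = 4741682895/27608319284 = 0.17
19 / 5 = 3.80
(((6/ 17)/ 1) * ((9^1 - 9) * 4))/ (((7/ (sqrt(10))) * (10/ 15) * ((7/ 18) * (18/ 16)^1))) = 0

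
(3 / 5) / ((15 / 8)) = 0.32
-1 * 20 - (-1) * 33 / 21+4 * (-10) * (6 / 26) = -2517 / 91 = -27.66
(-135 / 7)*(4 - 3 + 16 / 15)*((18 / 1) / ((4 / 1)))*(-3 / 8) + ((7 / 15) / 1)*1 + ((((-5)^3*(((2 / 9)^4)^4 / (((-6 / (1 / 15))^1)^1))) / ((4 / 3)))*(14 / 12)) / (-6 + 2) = 632504352202020499417 / 9339221751813278640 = 67.73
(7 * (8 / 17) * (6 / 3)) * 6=672 / 17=39.53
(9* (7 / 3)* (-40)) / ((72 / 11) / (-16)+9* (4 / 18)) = -528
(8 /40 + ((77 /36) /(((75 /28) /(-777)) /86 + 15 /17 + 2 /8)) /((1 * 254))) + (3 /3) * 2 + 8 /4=288672521438 /68610066615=4.21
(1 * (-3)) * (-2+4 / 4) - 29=-26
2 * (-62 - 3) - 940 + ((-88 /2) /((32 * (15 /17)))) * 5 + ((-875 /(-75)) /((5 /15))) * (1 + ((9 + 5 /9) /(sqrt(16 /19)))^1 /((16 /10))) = -25027 /24 + 7525 * sqrt(19) /144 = -815.01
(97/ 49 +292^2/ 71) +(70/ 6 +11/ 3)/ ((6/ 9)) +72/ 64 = 34150031/ 27832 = 1227.01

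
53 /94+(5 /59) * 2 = 0.73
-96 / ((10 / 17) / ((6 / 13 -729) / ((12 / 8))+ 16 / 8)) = 5131008 / 65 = 78938.58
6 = 6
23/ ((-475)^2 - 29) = 0.00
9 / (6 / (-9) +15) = 27 / 43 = 0.63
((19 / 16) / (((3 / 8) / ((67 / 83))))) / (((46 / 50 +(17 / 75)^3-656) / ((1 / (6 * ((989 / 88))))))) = -656390625 / 11342656969847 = -0.00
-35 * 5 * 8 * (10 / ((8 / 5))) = -8750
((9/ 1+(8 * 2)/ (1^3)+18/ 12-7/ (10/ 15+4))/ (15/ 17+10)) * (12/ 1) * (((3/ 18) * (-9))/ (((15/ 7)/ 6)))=-4284/ 37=-115.78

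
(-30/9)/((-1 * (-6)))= -5/9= -0.56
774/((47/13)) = 10062/47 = 214.09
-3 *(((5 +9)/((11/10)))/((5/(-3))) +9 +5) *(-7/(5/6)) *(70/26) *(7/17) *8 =3457440/2431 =1422.23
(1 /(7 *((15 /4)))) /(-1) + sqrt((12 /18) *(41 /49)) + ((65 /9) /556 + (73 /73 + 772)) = sqrt(246) /21 + 135378823 /175140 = 773.72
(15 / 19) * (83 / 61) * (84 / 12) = 8715 / 1159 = 7.52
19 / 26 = 0.73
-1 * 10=-10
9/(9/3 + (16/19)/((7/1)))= 1197/415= 2.88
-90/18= -5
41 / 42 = 0.98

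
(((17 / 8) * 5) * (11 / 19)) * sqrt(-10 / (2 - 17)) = 935 * sqrt(6) / 456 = 5.02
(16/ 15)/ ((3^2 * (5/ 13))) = 208/ 675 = 0.31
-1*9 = -9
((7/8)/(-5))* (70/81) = -49/324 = -0.15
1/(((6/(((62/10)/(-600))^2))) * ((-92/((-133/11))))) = 127813/54648000000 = 0.00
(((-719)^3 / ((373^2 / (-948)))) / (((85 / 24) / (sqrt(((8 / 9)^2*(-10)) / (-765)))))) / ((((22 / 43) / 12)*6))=323237830585088*sqrt(34) / 6634366365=284094.08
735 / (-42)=-35 / 2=-17.50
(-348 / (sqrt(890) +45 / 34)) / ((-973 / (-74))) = 7880112 / 199818199 - 29769312* sqrt(890) / 999090995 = -0.85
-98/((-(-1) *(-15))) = 98/15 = 6.53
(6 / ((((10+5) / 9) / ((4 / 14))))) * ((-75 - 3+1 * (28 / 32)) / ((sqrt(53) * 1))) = -5553 * sqrt(53) / 3710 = -10.90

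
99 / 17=5.82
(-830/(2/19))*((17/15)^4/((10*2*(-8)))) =131712617/1620000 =81.30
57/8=7.12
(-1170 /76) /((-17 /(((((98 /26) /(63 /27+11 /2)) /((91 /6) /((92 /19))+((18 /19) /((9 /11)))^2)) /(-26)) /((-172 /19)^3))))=59483065635 /11777616688518928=0.00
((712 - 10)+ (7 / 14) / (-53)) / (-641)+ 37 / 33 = 58439 / 2242218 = 0.03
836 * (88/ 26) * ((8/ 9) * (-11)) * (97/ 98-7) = 953294144/ 5733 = 166281.90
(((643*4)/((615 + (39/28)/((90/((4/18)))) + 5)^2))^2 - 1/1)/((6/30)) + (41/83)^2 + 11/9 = -6609255089539846036131298319017/1870433566515725263305693407361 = -3.53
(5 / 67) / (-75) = -1 / 1005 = -0.00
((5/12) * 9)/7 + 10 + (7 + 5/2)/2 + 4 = 135/7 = 19.29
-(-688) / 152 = 86 / 19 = 4.53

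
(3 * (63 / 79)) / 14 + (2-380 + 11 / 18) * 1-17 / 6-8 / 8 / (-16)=-4322753 / 11376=-379.99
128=128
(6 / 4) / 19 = 3 / 38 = 0.08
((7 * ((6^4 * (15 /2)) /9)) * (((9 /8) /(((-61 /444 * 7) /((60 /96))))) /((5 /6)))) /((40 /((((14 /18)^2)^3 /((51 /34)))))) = -4353013 /177876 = -24.47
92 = 92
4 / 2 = 2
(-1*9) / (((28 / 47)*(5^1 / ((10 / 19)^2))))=-2115 / 2527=-0.84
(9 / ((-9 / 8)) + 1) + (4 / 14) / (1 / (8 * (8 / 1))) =11.29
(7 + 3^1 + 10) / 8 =5 / 2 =2.50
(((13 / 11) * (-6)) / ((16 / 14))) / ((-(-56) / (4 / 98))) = -39 / 8624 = -0.00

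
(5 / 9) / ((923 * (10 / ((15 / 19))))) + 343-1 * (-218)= 59029547 / 105222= 561.00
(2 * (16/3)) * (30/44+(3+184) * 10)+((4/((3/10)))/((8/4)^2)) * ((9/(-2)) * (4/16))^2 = 21075815/1056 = 19958.16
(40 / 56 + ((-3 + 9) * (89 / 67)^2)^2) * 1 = 15911800337 / 141057847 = 112.80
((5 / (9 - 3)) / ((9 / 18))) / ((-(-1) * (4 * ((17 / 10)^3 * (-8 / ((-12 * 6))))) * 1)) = 3750 / 4913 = 0.76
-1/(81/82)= -82/81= -1.01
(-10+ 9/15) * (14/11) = -658/55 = -11.96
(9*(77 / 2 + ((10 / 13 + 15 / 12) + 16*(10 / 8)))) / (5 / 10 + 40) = 1049 / 78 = 13.45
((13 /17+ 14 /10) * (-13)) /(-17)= 2392 /1445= 1.66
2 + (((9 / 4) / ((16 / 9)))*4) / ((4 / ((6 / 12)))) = 337 / 128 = 2.63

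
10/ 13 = 0.77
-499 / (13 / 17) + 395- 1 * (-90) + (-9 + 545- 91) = 3607 / 13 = 277.46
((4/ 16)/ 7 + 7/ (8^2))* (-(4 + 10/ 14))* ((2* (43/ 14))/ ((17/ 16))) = -92235/ 23324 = -3.95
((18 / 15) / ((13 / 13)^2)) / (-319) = -6 / 1595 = -0.00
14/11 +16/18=214/99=2.16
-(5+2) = -7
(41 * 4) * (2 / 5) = 328 / 5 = 65.60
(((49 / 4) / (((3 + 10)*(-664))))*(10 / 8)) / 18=-0.00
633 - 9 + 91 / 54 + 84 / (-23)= 772565 / 1242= 622.03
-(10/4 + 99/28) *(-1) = 169/28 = 6.04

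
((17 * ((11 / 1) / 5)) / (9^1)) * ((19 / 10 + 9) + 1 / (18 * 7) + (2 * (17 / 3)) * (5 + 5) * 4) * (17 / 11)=42262204 / 14175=2981.46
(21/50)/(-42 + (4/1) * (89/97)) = -2037/185900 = -0.01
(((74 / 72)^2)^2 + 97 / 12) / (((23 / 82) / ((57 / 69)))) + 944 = 431416333211 / 444258432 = 971.09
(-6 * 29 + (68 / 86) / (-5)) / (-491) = 37444 / 105565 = 0.35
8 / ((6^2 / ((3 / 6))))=0.11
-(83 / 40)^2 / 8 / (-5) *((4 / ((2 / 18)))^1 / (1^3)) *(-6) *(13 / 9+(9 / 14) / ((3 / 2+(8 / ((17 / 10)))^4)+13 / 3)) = -117029315810499 / 3481565290000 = -33.61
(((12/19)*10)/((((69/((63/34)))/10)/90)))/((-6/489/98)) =-9057258000/7429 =-1219175.93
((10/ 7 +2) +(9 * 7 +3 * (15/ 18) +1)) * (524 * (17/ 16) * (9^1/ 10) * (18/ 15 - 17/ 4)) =-1196947917/ 11200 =-106870.35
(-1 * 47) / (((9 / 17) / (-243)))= 21573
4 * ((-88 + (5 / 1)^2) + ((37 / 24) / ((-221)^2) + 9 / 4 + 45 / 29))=-2012345809 / 8498334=-236.79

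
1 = 1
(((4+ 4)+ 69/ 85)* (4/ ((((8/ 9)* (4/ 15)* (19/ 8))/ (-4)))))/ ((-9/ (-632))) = -5680416/ 323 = -17586.43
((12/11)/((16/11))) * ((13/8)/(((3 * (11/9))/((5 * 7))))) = 11.63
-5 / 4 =-1.25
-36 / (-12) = 3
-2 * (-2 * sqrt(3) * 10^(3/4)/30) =2 * 10^(3/4) * sqrt(3)/15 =1.30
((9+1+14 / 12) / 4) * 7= 469 / 24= 19.54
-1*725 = -725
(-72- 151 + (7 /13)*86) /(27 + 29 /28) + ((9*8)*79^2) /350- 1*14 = 451312206 /357175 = 1263.56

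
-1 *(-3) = 3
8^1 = 8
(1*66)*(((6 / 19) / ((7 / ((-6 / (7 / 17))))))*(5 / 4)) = -50490 / 931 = -54.23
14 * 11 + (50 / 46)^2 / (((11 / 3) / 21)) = 935501 / 5819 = 160.77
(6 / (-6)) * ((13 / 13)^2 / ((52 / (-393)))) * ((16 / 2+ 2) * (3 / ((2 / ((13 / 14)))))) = 5895 / 56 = 105.27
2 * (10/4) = 5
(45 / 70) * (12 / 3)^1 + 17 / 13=353 / 91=3.88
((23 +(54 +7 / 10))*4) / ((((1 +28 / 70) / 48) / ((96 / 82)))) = 511488 / 41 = 12475.32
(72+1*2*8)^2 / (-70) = -3872 / 35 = -110.63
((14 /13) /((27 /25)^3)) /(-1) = -218750 /255879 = -0.85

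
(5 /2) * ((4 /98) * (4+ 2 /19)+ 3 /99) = 30395 /61446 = 0.49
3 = 3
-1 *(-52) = 52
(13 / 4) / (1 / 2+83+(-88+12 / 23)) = -299 / 366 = -0.82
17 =17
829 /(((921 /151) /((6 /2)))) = 125179 /307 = 407.75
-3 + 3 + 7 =7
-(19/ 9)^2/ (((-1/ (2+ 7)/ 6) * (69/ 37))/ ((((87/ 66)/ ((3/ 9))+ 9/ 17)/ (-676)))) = -574351/ 670956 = -0.86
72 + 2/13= 938/13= 72.15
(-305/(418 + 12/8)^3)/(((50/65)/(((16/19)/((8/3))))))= -19032/11221204661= -0.00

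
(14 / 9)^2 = 2.42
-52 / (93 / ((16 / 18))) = -416 / 837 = -0.50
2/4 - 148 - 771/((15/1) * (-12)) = -8593/60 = -143.22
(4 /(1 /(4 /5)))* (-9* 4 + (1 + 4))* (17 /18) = -4216 /45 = -93.69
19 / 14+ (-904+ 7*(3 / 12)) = -25225 / 28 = -900.89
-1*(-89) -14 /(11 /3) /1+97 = 2004 /11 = 182.18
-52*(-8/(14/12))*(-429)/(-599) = 1070784/4193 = 255.37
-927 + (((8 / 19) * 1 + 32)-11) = -17206 / 19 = -905.58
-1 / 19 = -0.05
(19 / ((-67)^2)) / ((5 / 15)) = 57 / 4489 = 0.01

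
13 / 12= 1.08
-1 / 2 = -0.50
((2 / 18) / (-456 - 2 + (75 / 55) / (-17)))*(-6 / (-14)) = -187 / 1798881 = -0.00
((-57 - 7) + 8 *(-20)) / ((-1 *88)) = 28 / 11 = 2.55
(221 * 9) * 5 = 9945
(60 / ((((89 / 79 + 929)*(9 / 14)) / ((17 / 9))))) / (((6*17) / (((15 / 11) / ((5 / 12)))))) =1106 / 181863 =0.01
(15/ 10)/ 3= 1/ 2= 0.50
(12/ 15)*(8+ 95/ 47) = 8.02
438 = 438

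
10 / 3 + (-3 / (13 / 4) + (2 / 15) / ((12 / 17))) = 3041 / 1170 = 2.60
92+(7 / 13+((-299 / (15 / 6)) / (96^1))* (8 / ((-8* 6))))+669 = 14259887 / 18720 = 761.75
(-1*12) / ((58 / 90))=-540 / 29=-18.62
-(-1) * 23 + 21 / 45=352 / 15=23.47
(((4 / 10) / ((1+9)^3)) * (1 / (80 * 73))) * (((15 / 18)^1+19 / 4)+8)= 0.00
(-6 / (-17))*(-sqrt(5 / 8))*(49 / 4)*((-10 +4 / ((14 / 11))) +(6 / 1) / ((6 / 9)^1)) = -315*sqrt(10) / 136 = -7.32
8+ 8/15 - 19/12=139/20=6.95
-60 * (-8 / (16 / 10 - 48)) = -300 / 29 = -10.34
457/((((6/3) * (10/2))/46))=10511/5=2102.20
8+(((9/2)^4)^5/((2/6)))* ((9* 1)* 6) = 984770902183615427185/524288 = 1878301433913451.06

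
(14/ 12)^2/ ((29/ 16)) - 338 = -88022/ 261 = -337.25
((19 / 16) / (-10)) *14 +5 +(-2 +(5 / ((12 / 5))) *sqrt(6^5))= 107 / 80 +75 *sqrt(6)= 185.05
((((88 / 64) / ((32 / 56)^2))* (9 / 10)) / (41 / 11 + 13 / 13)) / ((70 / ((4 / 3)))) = 2541 / 166400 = 0.02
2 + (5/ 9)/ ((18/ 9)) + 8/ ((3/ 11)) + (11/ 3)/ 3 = 197/ 6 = 32.83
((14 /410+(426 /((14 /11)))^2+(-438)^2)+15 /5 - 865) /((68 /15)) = 66841.70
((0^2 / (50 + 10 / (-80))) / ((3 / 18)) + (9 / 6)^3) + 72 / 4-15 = 51 / 8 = 6.38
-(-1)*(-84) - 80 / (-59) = -4876 / 59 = -82.64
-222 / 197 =-1.13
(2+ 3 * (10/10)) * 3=15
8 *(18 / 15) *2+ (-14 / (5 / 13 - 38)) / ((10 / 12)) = 19.65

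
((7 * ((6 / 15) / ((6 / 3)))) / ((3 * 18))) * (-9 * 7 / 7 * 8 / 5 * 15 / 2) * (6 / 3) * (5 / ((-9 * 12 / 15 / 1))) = 35 / 9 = 3.89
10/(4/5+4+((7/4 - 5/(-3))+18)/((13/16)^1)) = 975/3038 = 0.32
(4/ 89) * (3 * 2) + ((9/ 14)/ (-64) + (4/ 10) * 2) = 422491/ 398720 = 1.06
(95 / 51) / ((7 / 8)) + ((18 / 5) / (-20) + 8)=177587 / 17850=9.95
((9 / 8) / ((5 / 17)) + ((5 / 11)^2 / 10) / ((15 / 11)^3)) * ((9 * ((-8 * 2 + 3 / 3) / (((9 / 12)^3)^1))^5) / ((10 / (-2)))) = 69454318796800 / 177147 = 392071662.50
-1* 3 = -3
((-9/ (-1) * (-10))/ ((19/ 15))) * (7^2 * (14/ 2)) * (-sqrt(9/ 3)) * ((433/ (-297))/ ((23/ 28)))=-207926600 * sqrt(3)/ 4807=-74919.79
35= 35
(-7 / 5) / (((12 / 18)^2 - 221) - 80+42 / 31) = 1953 / 417385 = 0.00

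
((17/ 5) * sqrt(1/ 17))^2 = 17/ 25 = 0.68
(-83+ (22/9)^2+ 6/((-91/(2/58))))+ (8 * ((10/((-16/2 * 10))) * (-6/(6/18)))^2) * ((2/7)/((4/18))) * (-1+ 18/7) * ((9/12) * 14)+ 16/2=790.15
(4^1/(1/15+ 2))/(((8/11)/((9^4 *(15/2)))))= 16238475/124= 130955.44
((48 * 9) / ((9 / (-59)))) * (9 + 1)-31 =-28351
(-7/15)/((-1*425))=7/6375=0.00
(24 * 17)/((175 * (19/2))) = 816/3325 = 0.25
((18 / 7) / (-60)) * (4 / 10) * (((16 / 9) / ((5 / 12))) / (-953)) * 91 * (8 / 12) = 1664 / 357375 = 0.00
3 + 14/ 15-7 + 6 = 44/ 15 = 2.93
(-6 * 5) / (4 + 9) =-30 / 13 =-2.31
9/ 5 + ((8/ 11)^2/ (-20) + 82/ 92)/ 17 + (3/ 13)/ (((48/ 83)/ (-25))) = -399782257/ 49203440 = -8.13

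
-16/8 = -2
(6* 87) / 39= 174 / 13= 13.38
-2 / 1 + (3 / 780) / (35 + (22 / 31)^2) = -17740919 / 8870940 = -2.00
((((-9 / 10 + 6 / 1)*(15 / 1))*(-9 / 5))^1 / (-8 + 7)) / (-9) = -15.30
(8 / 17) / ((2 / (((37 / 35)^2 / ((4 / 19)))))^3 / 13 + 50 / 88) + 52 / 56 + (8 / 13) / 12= 96364398504441265801 / 53472354645693861150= 1.80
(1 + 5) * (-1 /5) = -6 /5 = -1.20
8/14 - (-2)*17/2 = 123/7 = 17.57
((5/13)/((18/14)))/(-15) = -7/351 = -0.02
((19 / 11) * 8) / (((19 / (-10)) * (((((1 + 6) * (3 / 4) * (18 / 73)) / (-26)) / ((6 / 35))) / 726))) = 2672384 / 147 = 18179.48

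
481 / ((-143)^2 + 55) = 481 / 20504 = 0.02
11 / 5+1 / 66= 2.22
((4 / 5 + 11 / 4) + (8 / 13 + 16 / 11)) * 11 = 16073 / 260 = 61.82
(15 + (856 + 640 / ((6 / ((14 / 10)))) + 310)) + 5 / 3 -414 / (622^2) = 257664537 / 193442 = 1332.00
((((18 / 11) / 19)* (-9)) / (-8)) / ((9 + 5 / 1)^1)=0.01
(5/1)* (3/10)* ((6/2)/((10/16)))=36/5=7.20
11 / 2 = 5.50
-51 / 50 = -1.02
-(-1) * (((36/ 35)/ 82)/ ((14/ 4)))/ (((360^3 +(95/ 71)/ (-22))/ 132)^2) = 0.00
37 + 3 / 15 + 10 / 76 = 7093 / 190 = 37.33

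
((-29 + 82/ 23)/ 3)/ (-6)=1.41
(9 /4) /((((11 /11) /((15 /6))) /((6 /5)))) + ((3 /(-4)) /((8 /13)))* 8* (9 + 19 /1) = -1065 /4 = -266.25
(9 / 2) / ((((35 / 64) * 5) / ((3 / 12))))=72 / 175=0.41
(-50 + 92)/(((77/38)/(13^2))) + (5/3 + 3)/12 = 693653/198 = 3503.30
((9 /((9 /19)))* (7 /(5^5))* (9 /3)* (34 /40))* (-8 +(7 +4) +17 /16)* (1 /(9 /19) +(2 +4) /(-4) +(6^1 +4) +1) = 6143137 /1200000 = 5.12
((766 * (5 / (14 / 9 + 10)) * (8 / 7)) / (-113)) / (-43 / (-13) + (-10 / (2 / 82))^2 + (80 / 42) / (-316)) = -8169390 / 409679681491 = -0.00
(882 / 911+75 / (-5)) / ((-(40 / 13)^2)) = 2160327 / 1457600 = 1.48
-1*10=-10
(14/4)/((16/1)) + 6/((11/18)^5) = 363924413/5153632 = 70.62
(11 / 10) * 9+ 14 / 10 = 113 / 10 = 11.30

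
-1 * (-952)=952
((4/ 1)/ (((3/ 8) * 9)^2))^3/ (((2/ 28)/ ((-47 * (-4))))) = 44157632512/ 387420489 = 113.98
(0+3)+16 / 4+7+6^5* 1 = 7790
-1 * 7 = -7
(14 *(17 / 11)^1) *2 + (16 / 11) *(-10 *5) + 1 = -313 / 11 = -28.45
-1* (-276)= 276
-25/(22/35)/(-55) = 175/242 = 0.72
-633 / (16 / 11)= -6963 / 16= -435.19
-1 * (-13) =13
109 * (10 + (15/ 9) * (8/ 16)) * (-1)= -7085/ 6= -1180.83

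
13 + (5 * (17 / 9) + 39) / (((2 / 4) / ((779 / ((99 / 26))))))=17673071 / 891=19835.10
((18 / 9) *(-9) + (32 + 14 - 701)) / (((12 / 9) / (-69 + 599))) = -535035 / 2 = -267517.50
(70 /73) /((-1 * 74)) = -0.01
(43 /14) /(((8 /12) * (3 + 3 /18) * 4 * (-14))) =-387 /14896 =-0.03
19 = 19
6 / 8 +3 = 15 / 4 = 3.75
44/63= 0.70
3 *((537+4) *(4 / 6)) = 1082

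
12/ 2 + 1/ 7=43/ 7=6.14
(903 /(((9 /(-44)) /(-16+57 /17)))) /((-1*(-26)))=1423730 /663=2147.41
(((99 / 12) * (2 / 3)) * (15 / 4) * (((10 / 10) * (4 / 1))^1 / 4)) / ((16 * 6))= 55 / 256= 0.21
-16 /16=-1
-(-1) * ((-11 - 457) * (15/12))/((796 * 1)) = -585/796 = -0.73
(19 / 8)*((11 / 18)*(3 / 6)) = 209 / 288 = 0.73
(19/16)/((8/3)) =57/128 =0.45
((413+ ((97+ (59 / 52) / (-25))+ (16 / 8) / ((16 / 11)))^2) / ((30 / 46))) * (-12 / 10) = -1567504777927 / 84500000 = -18550.35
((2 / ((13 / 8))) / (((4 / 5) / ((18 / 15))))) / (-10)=-0.18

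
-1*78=-78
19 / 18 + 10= 199 / 18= 11.06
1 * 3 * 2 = 6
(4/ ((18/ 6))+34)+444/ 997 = 107014/ 2991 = 35.78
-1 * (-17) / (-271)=-17 / 271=-0.06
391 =391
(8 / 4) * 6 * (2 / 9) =8 / 3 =2.67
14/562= 7/281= 0.02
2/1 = 2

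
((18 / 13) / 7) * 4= 72 / 91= 0.79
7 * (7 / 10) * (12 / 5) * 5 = 294 / 5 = 58.80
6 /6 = 1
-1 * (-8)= 8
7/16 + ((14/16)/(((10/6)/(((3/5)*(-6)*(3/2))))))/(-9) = 301/400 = 0.75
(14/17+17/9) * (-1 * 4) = -1660/153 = -10.85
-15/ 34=-0.44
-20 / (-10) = 2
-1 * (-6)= 6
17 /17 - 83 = -82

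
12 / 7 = 1.71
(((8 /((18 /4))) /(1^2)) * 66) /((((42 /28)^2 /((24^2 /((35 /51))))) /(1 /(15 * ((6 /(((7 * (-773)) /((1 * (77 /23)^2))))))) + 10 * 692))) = 36703214022656 /121275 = 302644518.84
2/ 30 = 1/ 15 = 0.07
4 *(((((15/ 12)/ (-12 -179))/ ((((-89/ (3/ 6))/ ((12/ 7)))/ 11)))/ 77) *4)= 120/ 832951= 0.00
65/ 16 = 4.06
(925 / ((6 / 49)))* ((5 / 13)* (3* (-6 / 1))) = -679875 / 13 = -52298.08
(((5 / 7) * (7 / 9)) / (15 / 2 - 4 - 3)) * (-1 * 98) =-980 / 9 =-108.89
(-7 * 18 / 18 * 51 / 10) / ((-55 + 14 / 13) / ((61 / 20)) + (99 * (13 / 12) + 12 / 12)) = -188734 / 478815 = -0.39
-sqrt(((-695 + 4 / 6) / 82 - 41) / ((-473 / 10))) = -sqrt(1914495) / 1353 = -1.02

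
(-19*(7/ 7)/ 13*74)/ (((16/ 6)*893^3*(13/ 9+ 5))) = -0.00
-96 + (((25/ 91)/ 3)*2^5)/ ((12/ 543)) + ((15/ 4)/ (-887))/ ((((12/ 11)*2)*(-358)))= 101533443239/ 2774081856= 36.60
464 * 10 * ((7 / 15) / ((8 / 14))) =11368 / 3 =3789.33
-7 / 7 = -1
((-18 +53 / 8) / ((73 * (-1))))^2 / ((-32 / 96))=-24843 / 341056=-0.07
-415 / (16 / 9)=-3735 / 16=-233.44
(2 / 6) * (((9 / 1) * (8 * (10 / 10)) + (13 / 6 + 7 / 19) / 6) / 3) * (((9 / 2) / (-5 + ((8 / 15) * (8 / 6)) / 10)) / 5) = -247685 / 168568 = -1.47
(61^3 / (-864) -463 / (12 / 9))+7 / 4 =-525493 / 864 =-608.21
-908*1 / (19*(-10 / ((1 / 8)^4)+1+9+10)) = 227 / 194465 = 0.00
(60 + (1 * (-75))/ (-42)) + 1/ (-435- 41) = 29409/ 476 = 61.78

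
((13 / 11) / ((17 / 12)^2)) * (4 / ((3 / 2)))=4992 / 3179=1.57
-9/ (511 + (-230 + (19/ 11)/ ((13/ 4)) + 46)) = -1287/ 46837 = -0.03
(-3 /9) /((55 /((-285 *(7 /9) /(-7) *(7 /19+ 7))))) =-140 /99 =-1.41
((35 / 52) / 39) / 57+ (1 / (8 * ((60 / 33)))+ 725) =3352603289 / 4623840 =725.07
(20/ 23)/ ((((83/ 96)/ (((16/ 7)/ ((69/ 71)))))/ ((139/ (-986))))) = -50529280/ 151523057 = -0.33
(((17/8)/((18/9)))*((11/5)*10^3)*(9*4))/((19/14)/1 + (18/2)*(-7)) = -1178100/863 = -1365.12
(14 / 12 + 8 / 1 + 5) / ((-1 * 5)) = -17 / 6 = -2.83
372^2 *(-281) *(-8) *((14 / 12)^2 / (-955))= -423424288 / 955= -443376.22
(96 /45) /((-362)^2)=8 /491415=0.00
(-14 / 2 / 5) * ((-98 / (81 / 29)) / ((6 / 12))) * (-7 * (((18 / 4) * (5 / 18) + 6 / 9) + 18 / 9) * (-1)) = 3272563 / 1215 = 2693.47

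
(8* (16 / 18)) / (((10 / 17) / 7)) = 3808 / 45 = 84.62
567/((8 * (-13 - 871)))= -567/7072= -0.08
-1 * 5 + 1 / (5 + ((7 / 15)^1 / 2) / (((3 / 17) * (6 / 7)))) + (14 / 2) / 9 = -129394 / 31797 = -4.07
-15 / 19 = -0.79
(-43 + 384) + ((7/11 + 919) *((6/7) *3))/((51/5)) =749849/1309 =572.84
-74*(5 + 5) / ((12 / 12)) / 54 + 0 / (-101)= -370 / 27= -13.70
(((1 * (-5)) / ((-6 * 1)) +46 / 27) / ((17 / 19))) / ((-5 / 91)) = -236873 / 4590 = -51.61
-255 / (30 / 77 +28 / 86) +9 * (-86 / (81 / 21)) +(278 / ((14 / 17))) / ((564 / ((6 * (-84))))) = -858.87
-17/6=-2.83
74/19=3.89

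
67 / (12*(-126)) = -0.04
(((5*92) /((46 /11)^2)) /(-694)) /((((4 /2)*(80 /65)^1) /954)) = -14.69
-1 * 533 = -533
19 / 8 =2.38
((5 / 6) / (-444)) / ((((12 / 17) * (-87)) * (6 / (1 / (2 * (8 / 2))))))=85 / 133498368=0.00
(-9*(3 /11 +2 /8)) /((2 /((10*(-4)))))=1035 /11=94.09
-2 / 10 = -1 / 5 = -0.20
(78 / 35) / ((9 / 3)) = 26 / 35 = 0.74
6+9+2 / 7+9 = 170 / 7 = 24.29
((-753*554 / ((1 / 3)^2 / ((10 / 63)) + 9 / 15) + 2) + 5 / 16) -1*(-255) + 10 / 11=-733614309 / 2288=-320635.62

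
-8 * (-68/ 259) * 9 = 4896/ 259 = 18.90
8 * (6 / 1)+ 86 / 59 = 2918 / 59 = 49.46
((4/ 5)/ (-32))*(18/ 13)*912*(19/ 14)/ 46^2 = -9747/ 481390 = -0.02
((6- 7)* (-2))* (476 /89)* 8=7616 /89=85.57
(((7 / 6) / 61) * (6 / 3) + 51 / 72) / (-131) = -1093 / 191784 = -0.01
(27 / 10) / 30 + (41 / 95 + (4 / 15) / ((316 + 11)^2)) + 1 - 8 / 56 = 5882281859 / 4266467100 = 1.38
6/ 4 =3/ 2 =1.50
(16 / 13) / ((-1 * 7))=-16 / 91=-0.18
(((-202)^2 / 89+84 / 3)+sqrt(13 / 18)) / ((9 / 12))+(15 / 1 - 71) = 2 * sqrt(26) / 9+52744 / 89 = 593.76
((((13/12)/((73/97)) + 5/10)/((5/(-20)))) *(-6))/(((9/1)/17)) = 57766/657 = 87.92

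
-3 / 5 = -0.60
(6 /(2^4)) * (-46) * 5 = -86.25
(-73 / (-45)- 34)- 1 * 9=-1862 / 45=-41.38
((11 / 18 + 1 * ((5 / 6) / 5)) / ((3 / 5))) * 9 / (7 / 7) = 35 / 3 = 11.67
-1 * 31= -31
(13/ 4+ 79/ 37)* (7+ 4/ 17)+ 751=1987547/ 2516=789.96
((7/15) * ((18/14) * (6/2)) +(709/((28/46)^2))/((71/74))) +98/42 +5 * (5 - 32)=194500301/104370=1863.57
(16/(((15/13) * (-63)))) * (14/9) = -416/1215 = -0.34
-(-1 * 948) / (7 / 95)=90060 / 7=12865.71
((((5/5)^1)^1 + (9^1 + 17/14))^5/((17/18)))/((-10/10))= -858500933013/4571504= -187793.98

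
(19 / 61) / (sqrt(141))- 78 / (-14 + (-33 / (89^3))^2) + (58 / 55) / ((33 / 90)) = 19 * sqrt(141) / 8601 + 7111802273272938 / 841886306756165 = 8.47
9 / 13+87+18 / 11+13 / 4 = 52955 / 572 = 92.58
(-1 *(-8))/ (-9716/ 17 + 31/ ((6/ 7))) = -0.01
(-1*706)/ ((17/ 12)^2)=-101664/ 289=-351.78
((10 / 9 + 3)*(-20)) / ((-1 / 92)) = 68080 / 9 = 7564.44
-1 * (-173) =173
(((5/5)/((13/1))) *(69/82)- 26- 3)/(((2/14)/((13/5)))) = -43183/82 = -526.62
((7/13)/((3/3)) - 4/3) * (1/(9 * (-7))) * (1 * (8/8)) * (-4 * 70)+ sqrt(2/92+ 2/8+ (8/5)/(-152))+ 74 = sqrt(4988355)/4370+ 24734/351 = 70.98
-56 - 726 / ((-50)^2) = -70363 / 1250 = -56.29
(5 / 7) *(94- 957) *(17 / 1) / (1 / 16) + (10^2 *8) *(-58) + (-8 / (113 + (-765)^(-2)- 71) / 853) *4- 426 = -31480060374820186 / 146763901921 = -214494.57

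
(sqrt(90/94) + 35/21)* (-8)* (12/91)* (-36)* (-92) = -529920/91 - 953856* sqrt(235)/4277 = -9242.13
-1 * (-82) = 82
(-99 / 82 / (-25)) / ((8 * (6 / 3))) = 99 / 32800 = 0.00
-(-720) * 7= 5040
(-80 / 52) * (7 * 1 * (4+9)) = -140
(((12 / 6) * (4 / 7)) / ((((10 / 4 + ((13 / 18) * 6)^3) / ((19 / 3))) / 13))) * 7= 35568 / 4529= 7.85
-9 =-9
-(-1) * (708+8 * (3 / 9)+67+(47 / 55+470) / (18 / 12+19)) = 800.64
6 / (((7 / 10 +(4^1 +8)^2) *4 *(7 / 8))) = 120 / 10129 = 0.01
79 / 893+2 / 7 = 2339 / 6251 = 0.37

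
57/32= 1.78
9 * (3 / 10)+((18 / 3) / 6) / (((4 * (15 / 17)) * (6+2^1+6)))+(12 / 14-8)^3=-2977607 / 8232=-361.71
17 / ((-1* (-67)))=17 / 67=0.25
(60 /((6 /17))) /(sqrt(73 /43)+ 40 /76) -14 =78.93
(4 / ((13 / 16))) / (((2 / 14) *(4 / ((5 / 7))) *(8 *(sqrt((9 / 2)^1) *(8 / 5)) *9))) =25 *sqrt(2) / 1404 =0.03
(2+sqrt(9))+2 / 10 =26 / 5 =5.20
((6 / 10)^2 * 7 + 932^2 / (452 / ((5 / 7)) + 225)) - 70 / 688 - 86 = 929.04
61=61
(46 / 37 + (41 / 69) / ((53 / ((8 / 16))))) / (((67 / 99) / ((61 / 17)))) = 680315493 / 102744634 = 6.62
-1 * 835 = -835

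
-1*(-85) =85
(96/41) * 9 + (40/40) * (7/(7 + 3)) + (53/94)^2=40015331/1811380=22.09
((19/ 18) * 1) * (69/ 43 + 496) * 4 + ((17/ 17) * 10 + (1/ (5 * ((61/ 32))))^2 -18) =75349716038/ 36000675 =2093.01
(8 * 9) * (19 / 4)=342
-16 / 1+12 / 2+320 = 310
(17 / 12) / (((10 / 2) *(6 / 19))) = 0.90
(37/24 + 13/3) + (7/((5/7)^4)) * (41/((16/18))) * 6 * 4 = 148872167/5000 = 29774.43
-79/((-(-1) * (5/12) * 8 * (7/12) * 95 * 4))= -711/6650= -0.11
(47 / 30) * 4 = 94 / 15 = 6.27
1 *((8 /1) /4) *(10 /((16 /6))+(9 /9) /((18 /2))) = 139 /18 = 7.72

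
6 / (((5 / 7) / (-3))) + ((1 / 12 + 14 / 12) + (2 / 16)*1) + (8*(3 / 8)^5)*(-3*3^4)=-783181 / 20480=-38.24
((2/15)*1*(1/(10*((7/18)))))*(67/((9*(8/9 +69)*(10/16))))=3216/550375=0.01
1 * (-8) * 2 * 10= -160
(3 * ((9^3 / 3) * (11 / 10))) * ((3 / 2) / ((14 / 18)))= 216513 / 140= 1546.52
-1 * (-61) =61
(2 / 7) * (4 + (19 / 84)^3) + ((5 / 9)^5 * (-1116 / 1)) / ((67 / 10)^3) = 0.95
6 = 6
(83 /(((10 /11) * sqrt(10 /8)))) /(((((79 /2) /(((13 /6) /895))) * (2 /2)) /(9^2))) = 320463 * sqrt(5) /1767625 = 0.41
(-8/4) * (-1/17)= 2/17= 0.12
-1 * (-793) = 793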